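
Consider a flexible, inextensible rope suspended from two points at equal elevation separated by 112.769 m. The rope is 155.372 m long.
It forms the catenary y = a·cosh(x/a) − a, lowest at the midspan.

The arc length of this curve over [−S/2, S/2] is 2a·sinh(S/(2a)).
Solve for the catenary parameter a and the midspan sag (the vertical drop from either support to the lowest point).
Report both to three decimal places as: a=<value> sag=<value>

a=39.412 sag=47.700

seed: a₀ = √(S³/(24(L−S))) = √(112.769³/(24·42.603)) = 37.450609
iter 1: u=1.505570  f(a)=+5.097e+00  f'(a)=-2.834e+00  a ← 37.450609 − (+5.097e+00/-2.834e+00) = 39.249022
iter 2: u=1.436584  f(a)=+3.902e-01  f'(a)=-2.416e+00  a ← 39.249022 − (+3.902e-01/-2.416e+00) = 39.410543
iter 3: u=1.430696  f(a)=+2.705e-03  f'(a)=-2.382e+00  a ← 39.410543 − (+2.705e-03/-2.382e+00) = 39.411678
iter 4: u=1.430655  f(a)=+1.320e-07  f'(a)=-2.382e+00  a ← 39.411678 − (+1.320e-07/-2.382e+00) = 39.411678
iter 5: u=1.430655  f(a)=+0.000e+00  f'(a)=-2.382e+00  a ← 39.411678 − (+0.000e+00/-2.382e+00) = 39.411678
converged: |Δa| < 1e-12 after 5 iterations
sag = a·(cosh(S/(2a)) − 1) = 39.411678·(cosh(1.430655) − 1) = 47.699716
T_max/T_min = cosh(S/(2a)) = 2.210294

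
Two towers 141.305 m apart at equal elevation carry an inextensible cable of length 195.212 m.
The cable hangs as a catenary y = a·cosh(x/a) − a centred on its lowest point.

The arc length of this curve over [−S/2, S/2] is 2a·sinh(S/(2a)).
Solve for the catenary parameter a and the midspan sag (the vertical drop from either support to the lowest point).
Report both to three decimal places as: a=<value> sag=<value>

seed: a₀ = √(S³/(24(L−S))) = √(141.305³/(24·53.907)) = 46.699055
iter 1: u=1.512932  f(a)=+6.517e+00  f'(a)=-2.882e+00  a ← 46.699055 − (+6.517e+00/-2.882e+00) = 48.960050
iter 2: u=1.443064  f(a)=+5.032e-01  f'(a)=-2.453e+00  a ← 48.960050 − (+5.032e-01/-2.453e+00) = 49.165187
iter 3: u=1.437043  f(a)=+3.555e-03  f'(a)=-2.418e+00  a ← 49.165187 − (+3.555e-03/-2.418e+00) = 49.166657
iter 4: u=1.437000  f(a)=+1.801e-07  f'(a)=-2.418e+00  a ← 49.166657 − (+1.801e-07/-2.418e+00) = 49.166657
iter 5: u=1.437000  f(a)=+0.000e+00  f'(a)=-2.418e+00  a ← 49.166657 − (+0.000e+00/-2.418e+00) = 49.166657
converged: |Δa| < 1e-12 after 5 iterations
sag = a·(cosh(S/(2a)) − 1) = 49.166657·(cosh(1.437000) − 1) = 60.123285
T_max/T_min = cosh(S/(2a)) = 2.222847

a=49.167 sag=60.123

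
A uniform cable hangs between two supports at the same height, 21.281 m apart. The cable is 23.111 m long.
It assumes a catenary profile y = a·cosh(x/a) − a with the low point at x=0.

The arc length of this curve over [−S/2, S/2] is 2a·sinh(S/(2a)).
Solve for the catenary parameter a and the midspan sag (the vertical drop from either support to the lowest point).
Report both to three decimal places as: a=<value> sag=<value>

seed: a₀ = √(S³/(24(L−S))) = √(21.281³/(24·1.830)) = 14.813473
iter 1: u=0.718299  f(a)=+4.779e-02  f'(a)=-2.601e-01  a ← 14.813473 − (+4.779e-02/-2.601e-01) = 14.997255
iter 2: u=0.709497  f(a)=+9.040e-04  f'(a)=-2.503e-01  a ← 14.997255 − (+9.040e-04/-2.503e-01) = 15.000866
iter 3: u=0.709326  f(a)=+3.372e-07  f'(a)=-2.501e-01  a ← 15.000866 − (+3.372e-07/-2.501e-01) = 15.000868
iter 4: u=0.709326  f(a)=+4.619e-14  f'(a)=-2.501e-01  a ← 15.000868 − (+4.619e-14/-2.501e-01) = 15.000868
converged: |Δa| < 1e-12 after 4 iterations
sag = a·(cosh(S/(2a)) − 1) = 15.000868·(cosh(0.709326) − 1) = 3.934697
T_max/T_min = cosh(S/(2a)) = 1.262298

a=15.001 sag=3.935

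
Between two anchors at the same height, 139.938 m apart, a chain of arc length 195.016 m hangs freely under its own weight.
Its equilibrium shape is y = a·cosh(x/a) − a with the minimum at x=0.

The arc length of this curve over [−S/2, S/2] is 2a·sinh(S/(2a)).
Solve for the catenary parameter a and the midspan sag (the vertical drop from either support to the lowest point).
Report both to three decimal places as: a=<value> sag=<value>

seed: a₀ = √(S³/(24(L−S))) = √(139.938³/(24·55.078)) = 45.531168
iter 1: u=1.536728  f(a)=+6.881e+00  f'(a)=-3.041e+00  a ← 45.531168 − (+6.881e+00/-3.041e+00) = 47.793991
iter 2: u=1.463971  f(a)=+5.463e-01  f'(a)=-2.576e+00  a ← 47.793991 − (+5.463e-01/-2.576e+00) = 48.006069
iter 3: u=1.457503  f(a)=+4.098e-03  f'(a)=-2.537e+00  a ← 48.006069 − (+4.098e-03/-2.537e+00) = 48.007684
iter 4: u=1.457454  f(a)=+2.345e-07  f'(a)=-2.537e+00  a ← 48.007684 − (+2.345e-07/-2.537e+00) = 48.007684
iter 5: u=1.457454  f(a)=+0.000e+00  f'(a)=-2.537e+00  a ← 48.007684 − (+0.000e+00/-2.537e+00) = 48.007684
converged: |Δa| < 1e-12 after 5 iterations
sag = a·(cosh(S/(2a)) − 1) = 48.007684·(cosh(1.457454) − 1) = 60.677862
T_max/T_min = cosh(S/(2a)) = 2.263920

a=48.008 sag=60.678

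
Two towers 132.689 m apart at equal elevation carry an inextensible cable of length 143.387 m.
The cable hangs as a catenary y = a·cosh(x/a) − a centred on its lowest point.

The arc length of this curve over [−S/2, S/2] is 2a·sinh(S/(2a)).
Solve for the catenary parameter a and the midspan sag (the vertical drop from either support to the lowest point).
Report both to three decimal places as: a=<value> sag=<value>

a=96.521 sag=23.713

seed: a₀ = √(S³/(24(L−S))) = √(132.689³/(24·10.698)) = 95.388378
iter 1: u=0.695520  f(a)=+2.618e-01  f'(a)=-2.353e-01  a ← 95.388378 − (+2.618e-01/-2.353e-01) = 96.500610
iter 2: u=0.687503  f(a)=+4.649e-03  f'(a)=-2.271e-01  a ← 96.500610 − (+4.649e-03/-2.271e-01) = 96.521084
iter 3: u=0.687358  f(a)=+1.525e-06  f'(a)=-2.269e-01  a ← 96.521084 − (+1.525e-06/-2.269e-01) = 96.521091
iter 4: u=0.687358  f(a)=+1.705e-13  f'(a)=-2.269e-01  a ← 96.521091 − (+1.705e-13/-2.269e-01) = 96.521091
converged: |Δa| < 1e-12 after 4 iterations
sag = a·(cosh(S/(2a)) − 1) = 96.521091·(cosh(0.687358) − 1) = 23.713176
T_max/T_min = cosh(S/(2a)) = 1.245679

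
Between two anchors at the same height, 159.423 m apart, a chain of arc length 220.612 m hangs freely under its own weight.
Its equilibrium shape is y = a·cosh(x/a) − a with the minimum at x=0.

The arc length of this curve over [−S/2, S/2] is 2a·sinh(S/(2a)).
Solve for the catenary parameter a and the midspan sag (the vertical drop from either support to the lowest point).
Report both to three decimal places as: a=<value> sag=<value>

a=55.318 sag=68.082

seed: a₀ = √(S³/(24(L−S))) = √(159.423³/(24·61.189)) = 52.527190
iter 1: u=1.517528  f(a)=+7.445e+00  f'(a)=-2.912e+00  a ← 52.527190 − (+7.445e+00/-2.912e+00) = 55.083343
iter 2: u=1.447107  f(a)=+5.779e-01  f'(a)=-2.476e+00  a ← 55.083343 − (+5.779e-01/-2.476e+00) = 55.316727
iter 3: u=1.441002  f(a)=+4.131e-03  f'(a)=-2.441e+00  a ← 55.316727 − (+4.131e-03/-2.441e+00) = 55.318420
iter 4: u=1.440958  f(a)=+2.143e-07  f'(a)=-2.441e+00  a ← 55.318420 − (+2.143e-07/-2.441e+00) = 55.318420
iter 5: u=1.440958  f(a)=+0.000e+00  f'(a)=-2.441e+00  a ← 55.318420 − (+0.000e+00/-2.441e+00) = 55.318420
converged: |Δa| < 1e-12 after 5 iterations
sag = a·(cosh(S/(2a)) − 1) = 55.318420·(cosh(1.440958) − 1) = 68.081504
T_max/T_min = cosh(S/(2a)) = 2.230720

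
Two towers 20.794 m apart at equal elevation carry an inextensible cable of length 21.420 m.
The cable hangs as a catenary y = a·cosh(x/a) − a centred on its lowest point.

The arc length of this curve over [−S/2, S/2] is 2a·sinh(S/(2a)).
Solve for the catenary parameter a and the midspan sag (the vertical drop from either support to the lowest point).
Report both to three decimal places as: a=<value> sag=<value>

seed: a₀ = √(S³/(24(L−S))) = √(20.794³/(24·0.626)) = 24.463257
iter 1: u=0.425005  f(a)=+5.678e-03  f'(a)=-5.211e-02  a ← 24.463257 − (+5.678e-03/-5.211e-02) = 24.572221
iter 2: u=0.423120  f(a)=+3.816e-05  f'(a)=-5.141e-02  a ← 24.572221 − (+3.816e-05/-5.141e-02) = 24.572964
iter 3: u=0.423107  f(a)=+1.750e-09  f'(a)=-5.141e-02  a ← 24.572964 − (+1.750e-09/-5.141e-02) = 24.572964
iter 4: u=0.423107  f(a)=-7.105e-15  f'(a)=-5.141e-02  a ← 24.572964 − (-7.105e-15/-5.141e-02) = 24.572964
converged: |Δa| < 1e-12 after 4 iterations
sag = a·(cosh(S/(2a)) − 1) = 24.572964·(cosh(0.423107) − 1) = 2.232533
T_max/T_min = cosh(S/(2a)) = 1.090853

a=24.573 sag=2.233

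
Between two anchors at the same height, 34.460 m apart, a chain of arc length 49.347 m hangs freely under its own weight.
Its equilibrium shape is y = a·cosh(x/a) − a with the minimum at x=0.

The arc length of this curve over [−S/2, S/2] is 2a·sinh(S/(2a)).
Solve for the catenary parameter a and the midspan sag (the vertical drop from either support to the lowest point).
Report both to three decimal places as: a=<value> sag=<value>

seed: a₀ = √(S³/(24(L−S))) = √(34.460³/(24·14.887)) = 10.701969
iter 1: u=1.609984  f(a)=+2.053e+00  f'(a)=-3.573e+00  a ← 10.701969 − (+2.053e+00/-3.573e+00) = 11.276468
iter 2: u=1.527961  f(a)=+1.769e-01  f'(a)=-2.982e+00  a ← 11.276468 − (+1.769e-01/-2.982e+00) = 11.335792
iter 3: u=1.519964  f(a)=+1.587e-03  f'(a)=-2.928e+00  a ← 11.335792 − (+1.587e-03/-2.928e+00) = 11.336334
iter 4: u=1.519892  f(a)=+1.303e-07  f'(a)=-2.928e+00  a ← 11.336334 − (+1.303e-07/-2.928e+00) = 11.336334
iter 5: u=1.519892  f(a)=-1.421e-14  f'(a)=-2.928e+00  a ← 11.336334 − (-1.421e-14/-2.928e+00) = 11.336334
converged: |Δa| < 1e-12 after 5 iterations
sag = a·(cosh(S/(2a)) − 1) = 11.336334·(cosh(1.519892) − 1) = 15.816826
T_max/T_min = cosh(S/(2a)) = 2.395233

a=11.336 sag=15.817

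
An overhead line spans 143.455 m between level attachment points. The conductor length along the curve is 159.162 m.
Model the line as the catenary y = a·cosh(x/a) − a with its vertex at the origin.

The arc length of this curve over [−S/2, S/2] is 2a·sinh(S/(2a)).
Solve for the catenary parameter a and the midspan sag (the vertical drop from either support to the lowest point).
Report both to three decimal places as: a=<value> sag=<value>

seed: a₀ = √(S³/(24(L−S))) = √(143.455³/(24·15.707)) = 88.495521
iter 1: u=0.810521  f(a)=+5.241e-01  f'(a)=-3.789e-01  a ← 88.495521 − (+5.241e-01/-3.789e-01) = 89.878845
iter 2: u=0.798047  f(a)=+1.254e-02  f'(a)=-3.609e-01  a ← 89.878845 − (+1.254e-02/-3.609e-01) = 89.913593
iter 3: u=0.797738  f(a)=+7.572e-06  f'(a)=-3.605e-01  a ← 89.913593 − (+7.572e-06/-3.605e-01) = 89.913614
iter 4: u=0.797738  f(a)=+2.757e-12  f'(a)=-3.605e-01  a ← 89.913614 − (+2.757e-12/-3.605e-01) = 89.913614
converged: |Δa| < 1e-12 after 4 iterations
sag = a·(cosh(S/(2a)) − 1) = 89.913614·(cosh(0.797738) − 1) = 30.159670
T_max/T_min = cosh(S/(2a)) = 1.335429

a=89.914 sag=30.160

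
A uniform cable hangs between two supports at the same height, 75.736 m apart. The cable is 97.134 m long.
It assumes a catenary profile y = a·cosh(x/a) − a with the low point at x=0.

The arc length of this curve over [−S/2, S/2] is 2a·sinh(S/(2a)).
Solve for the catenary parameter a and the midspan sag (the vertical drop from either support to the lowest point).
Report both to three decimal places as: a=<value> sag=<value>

a=30.245 sag=26.970

seed: a₀ = √(S³/(24(L−S))) = √(75.736³/(24·21.398)) = 29.084482
iter 1: u=1.302000  f(a)=+1.889e+00  f'(a)=-1.736e+00  a ← 29.084482 − (+1.889e+00/-1.736e+00) = 30.172127
iter 2: u=1.255066  f(a)=+1.111e-01  f'(a)=-1.538e+00  a ← 30.172127 − (+1.111e-01/-1.538e+00) = 30.244390
iter 3: u=1.252067  f(a)=+4.378e-04  f'(a)=-1.526e+00  a ← 30.244390 − (+4.378e-04/-1.526e+00) = 30.244677
iter 4: u=1.252055  f(a)=+6.854e-09  f'(a)=-1.525e+00  a ← 30.244677 − (+6.854e-09/-1.525e+00) = 30.244677
iter 5: u=1.252055  f(a)=-1.421e-14  f'(a)=-1.525e+00  a ← 30.244677 − (-1.421e-14/-1.525e+00) = 30.244677
converged: |Δa| < 1e-12 after 5 iterations
sag = a·(cosh(S/(2a)) − 1) = 30.244677·(cosh(1.252055) − 1) = 26.969779
T_max/T_min = cosh(S/(2a)) = 1.891720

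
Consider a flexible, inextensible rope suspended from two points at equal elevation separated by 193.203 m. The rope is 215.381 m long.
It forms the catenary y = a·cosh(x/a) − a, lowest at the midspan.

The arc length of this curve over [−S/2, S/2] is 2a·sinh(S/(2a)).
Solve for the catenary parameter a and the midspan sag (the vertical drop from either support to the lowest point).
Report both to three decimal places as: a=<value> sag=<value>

a=118.354 sag=41.661

seed: a₀ = √(S³/(24(L−S))) = √(193.203³/(24·22.178)) = 116.400270
iter 1: u=0.829908  f(a)=+7.764e-01  f'(a)=-4.080e-01  a ← 116.400270 − (+7.764e-01/-4.080e-01) = 118.303371
iter 2: u=0.816557  f(a)=+1.945e-02  f'(a)=-3.878e-01  a ← 118.303371 − (+1.945e-02/-3.878e-01) = 118.353533
iter 3: u=0.816211  f(a)=+1.290e-05  f'(a)=-3.872e-01  a ← 118.353533 − (+1.290e-05/-3.872e-01) = 118.353566
iter 4: u=0.816211  f(a)=+5.656e-12  f'(a)=-3.872e-01  a ← 118.353566 − (+5.656e-12/-3.872e-01) = 118.353566
converged: |Δa| < 1e-12 after 4 iterations
sag = a·(cosh(S/(2a)) − 1) = 118.353566·(cosh(0.816211) − 1) = 41.661466
T_max/T_min = cosh(S/(2a)) = 1.352009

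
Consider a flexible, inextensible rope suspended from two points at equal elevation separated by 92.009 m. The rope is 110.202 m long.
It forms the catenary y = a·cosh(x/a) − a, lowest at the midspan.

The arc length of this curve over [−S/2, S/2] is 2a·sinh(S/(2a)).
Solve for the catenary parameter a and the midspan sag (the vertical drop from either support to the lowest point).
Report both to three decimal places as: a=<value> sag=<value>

a=43.436 sag=26.727

seed: a₀ = √(S³/(24(L−S))) = √(92.009³/(24·18.193)) = 42.236477
iter 1: u=1.089213  f(a)=+1.110e+00  f'(a)=-9.681e-01  a ← 42.236477 − (+1.110e+00/-9.681e-01) = 43.383228
iter 2: u=1.060421  f(a)=+4.682e-02  f'(a)=-8.880e-01  a ← 43.383228 − (+4.682e-02/-8.880e-01) = 43.435952
iter 3: u=1.059134  f(a)=+9.139e-05  f'(a)=-8.846e-01  a ← 43.435952 − (+9.139e-05/-8.846e-01) = 43.436055
iter 4: u=1.059132  f(a)=+3.497e-10  f'(a)=-8.845e-01  a ← 43.436055 − (+3.497e-10/-8.845e-01) = 43.436055
iter 5: u=1.059132  f(a)=-1.421e-14  f'(a)=-8.845e-01  a ← 43.436055 − (-1.421e-14/-8.845e-01) = 43.436055
converged: |Δa| < 1e-12 after 5 iterations
sag = a·(cosh(S/(2a)) − 1) = 43.436055·(cosh(1.059132) − 1) = 26.726692
T_max/T_min = cosh(S/(2a)) = 1.615311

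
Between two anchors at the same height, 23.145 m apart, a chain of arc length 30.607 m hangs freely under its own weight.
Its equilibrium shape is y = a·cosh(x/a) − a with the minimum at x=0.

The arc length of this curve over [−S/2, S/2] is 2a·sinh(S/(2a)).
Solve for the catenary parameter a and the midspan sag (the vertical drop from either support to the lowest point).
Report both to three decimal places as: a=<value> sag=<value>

seed: a₀ = √(S³/(24(L−S))) = √(23.145³/(24·7.462)) = 8.320560
iter 1: u=1.390832  f(a)=+7.559e-01  f'(a)=-2.165e+00  a ← 8.320560 − (+7.559e-01/-2.165e+00) = 8.669625
iter 2: u=1.334833  f(a)=+5.017e-02  f'(a)=-1.887e+00  a ← 8.669625 − (+5.017e-02/-1.887e+00) = 8.696216
iter 3: u=1.330751  f(a)=+2.558e-04  f'(a)=-1.867e+00  a ← 8.696216 − (+2.558e-04/-1.867e+00) = 8.696353
iter 4: u=1.330730  f(a)=+6.721e-09  f'(a)=-1.867e+00  a ← 8.696353 − (+6.721e-09/-1.867e+00) = 8.696353
iter 5: u=1.330730  f(a)=+0.000e+00  f'(a)=-1.867e+00  a ← 8.696353 − (+0.000e+00/-1.867e+00) = 8.696353
converged: |Δa| < 1e-12 after 5 iterations
sag = a·(cosh(S/(2a)) − 1) = 8.696353·(cosh(1.330730) − 1) = 8.905456
T_max/T_min = cosh(S/(2a)) = 2.024045

a=8.696 sag=8.905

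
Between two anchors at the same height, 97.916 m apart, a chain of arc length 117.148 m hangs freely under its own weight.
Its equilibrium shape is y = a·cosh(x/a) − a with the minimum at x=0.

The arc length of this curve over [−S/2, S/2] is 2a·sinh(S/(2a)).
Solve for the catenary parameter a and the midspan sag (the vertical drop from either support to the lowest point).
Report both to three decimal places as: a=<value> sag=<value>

seed: a₀ = √(S³/(24(L−S))) = √(97.916³/(24·19.232)) = 45.098557
iter 1: u=1.085578  f(a)=+1.166e+00  f'(a)=-9.577e-01  a ← 45.098557 − (+1.166e+00/-9.577e-01) = 46.315558
iter 2: u=1.057053  f(a)=+4.885e-02  f'(a)=-8.790e-01  a ← 46.315558 − (+4.885e-02/-8.790e-01) = 46.371129
iter 3: u=1.055786  f(a)=+9.410e-05  f'(a)=-8.756e-01  a ← 46.371129 − (+9.410e-05/-8.756e-01) = 46.371237
iter 4: u=1.055784  f(a)=+3.507e-10  f'(a)=-8.756e-01  a ← 46.371237 − (+3.507e-10/-8.756e-01) = 46.371237
iter 5: u=1.055784  f(a)=-1.421e-14  f'(a)=-8.756e-01  a ← 46.371237 − (-1.421e-14/-8.756e-01) = 46.371237
converged: |Δa| < 1e-12 after 5 iterations
sag = a·(cosh(S/(2a)) − 1) = 46.371237·(cosh(1.055784) − 1) = 28.336227
T_max/T_min = cosh(S/(2a)) = 1.611073

a=46.371 sag=28.336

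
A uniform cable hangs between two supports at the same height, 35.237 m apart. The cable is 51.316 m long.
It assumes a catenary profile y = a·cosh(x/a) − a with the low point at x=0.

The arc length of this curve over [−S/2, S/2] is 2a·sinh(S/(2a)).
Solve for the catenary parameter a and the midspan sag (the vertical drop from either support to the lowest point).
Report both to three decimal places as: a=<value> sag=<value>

seed: a₀ = √(S³/(24(L−S))) = √(35.237³/(24·16.079)) = 10.647883
iter 1: u=1.654648  f(a)=+2.350e+00  f'(a)=-3.932e+00  a ← 10.647883 − (+2.350e+00/-3.932e+00) = 11.245576
iter 2: u=1.566705  f(a)=+2.124e-01  f'(a)=-3.251e+00  a ← 11.245576 − (+2.124e-01/-3.251e+00) = 11.310916
iter 3: u=1.557655  f(a)=+2.116e-03  f'(a)=-3.186e+00  a ← 11.310916 − (+2.116e-03/-3.186e+00) = 11.311580
iter 4: u=1.557563  f(a)=+2.145e-07  f'(a)=-3.186e+00  a ← 11.311580 − (+2.145e-07/-3.186e+00) = 11.311580
iter 5: u=1.557563  f(a)=+0.000e+00  f'(a)=-3.186e+00  a ← 11.311580 − (+0.000e+00/-3.186e+00) = 11.311580
converged: |Δa| < 1e-12 after 5 iterations
sag = a·(cosh(S/(2a)) − 1) = 11.311580·(cosh(1.557563) − 1) = 16.729190
T_max/T_min = cosh(S/(2a)) = 2.478944

a=11.312 sag=16.729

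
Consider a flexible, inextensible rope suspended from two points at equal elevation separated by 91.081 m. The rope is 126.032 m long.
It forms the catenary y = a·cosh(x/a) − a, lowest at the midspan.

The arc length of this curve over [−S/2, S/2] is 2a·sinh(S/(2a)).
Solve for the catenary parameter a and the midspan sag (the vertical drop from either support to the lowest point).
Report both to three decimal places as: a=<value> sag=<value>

a=31.607 sag=38.891

seed: a₀ = √(S³/(24(L−S))) = √(91.081³/(24·34.951)) = 30.012783
iter 1: u=1.517370  f(a)=+4.251e+00  f'(a)=-2.911e+00  a ← 30.012783 − (+4.251e+00/-2.911e+00) = 31.473052
iter 2: u=1.446968  f(a)=+3.300e-01  f'(a)=-2.475e+00  a ← 31.473052 − (+3.300e-01/-2.475e+00) = 31.606350
iter 3: u=1.440866  f(a)=+2.357e-03  f'(a)=-2.440e+00  a ← 31.606350 − (+2.357e-03/-2.440e+00) = 31.607316
iter 4: u=1.440821  f(a)=+1.222e-07  f'(a)=-2.440e+00  a ← 31.607316 − (+1.222e-07/-2.440e+00) = 31.607316
iter 5: u=1.440821  f(a)=+1.421e-14  f'(a)=-2.440e+00  a ← 31.607316 − (+1.421e-14/-2.440e+00) = 31.607316
converged: |Δa| < 1e-12 after 5 iterations
sag = a·(cosh(S/(2a)) − 1) = 31.607316·(cosh(1.440821) − 1) = 38.891185
T_max/T_min = cosh(S/(2a)) = 2.230449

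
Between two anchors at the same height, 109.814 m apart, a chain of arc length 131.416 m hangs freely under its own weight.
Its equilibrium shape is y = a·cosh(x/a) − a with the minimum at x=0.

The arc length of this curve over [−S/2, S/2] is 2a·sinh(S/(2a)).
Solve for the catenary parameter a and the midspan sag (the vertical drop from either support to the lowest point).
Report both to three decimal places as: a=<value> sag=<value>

seed: a₀ = √(S³/(24(L−S))) = √(109.814³/(24·21.602)) = 50.539852
iter 1: u=1.086410  f(a)=+1.311e+00  f'(a)=-9.601e-01  a ← 50.539852 − (+1.311e+00/-9.601e-01) = 51.905600
iter 2: u=1.057824  f(a)=+5.503e-02  f'(a)=-8.810e-01  a ← 51.905600 − (+5.503e-02/-8.810e-01) = 51.968061
iter 3: u=1.056553  f(a)=+1.063e-04  f'(a)=-8.776e-01  a ← 51.968061 − (+1.063e-04/-8.776e-01) = 51.968182
iter 4: u=1.056550  f(a)=+3.986e-10  f'(a)=-8.776e-01  a ← 51.968182 − (+3.986e-10/-8.776e-01) = 51.968182
iter 5: u=1.056550  f(a)=+0.000e+00  f'(a)=-8.776e-01  a ← 51.968182 − (+0.000e+00/-8.776e-01) = 51.968182
converged: |Δa| < 1e-12 after 5 iterations
sag = a·(cosh(S/(2a)) − 1) = 51.968182·(cosh(1.056550) − 1) = 31.806714
T_max/T_min = cosh(S/(2a)) = 1.612042

a=51.968 sag=31.807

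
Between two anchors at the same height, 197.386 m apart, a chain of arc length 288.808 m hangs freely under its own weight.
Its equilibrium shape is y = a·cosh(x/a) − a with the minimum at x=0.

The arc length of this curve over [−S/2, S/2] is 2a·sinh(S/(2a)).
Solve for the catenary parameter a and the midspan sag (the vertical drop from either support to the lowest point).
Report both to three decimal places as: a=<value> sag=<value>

a=62.944 sag=94.582

seed: a₀ = √(S³/(24(L−S))) = √(197.386³/(24·91.422)) = 59.202976
iter 1: u=1.667028  f(a)=+1.358e+01  f'(a)=-4.036e+00  a ← 59.202976 − (+1.358e+01/-4.036e+00) = 62.566563
iter 2: u=1.577408  f(a)=+1.243e+00  f'(a)=-3.328e+00  a ← 62.566563 − (+1.243e+00/-3.328e+00) = 62.940025
iter 3: u=1.568048  f(a)=+1.274e-02  f'(a)=-3.260e+00  a ← 62.940025 − (+1.274e-02/-3.260e+00) = 62.943932
iter 4: u=1.567951  f(a)=+1.368e-06  f'(a)=-3.260e+00  a ← 62.943932 − (+1.368e-06/-3.260e+00) = 62.943932
iter 5: u=1.567951  f(a)=-5.684e-14  f'(a)=-3.260e+00  a ← 62.943932 − (-5.684e-14/-3.260e+00) = 62.943932
converged: |Δa| < 1e-12 after 5 iterations
sag = a·(cosh(S/(2a)) − 1) = 62.943932·(cosh(1.567951) − 1) = 94.582109
T_max/T_min = cosh(S/(2a)) = 2.502641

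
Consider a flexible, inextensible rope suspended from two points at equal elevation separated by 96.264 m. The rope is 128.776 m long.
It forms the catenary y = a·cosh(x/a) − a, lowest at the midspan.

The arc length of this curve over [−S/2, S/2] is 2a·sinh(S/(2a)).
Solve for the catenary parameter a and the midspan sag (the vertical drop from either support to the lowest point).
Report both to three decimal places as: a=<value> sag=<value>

a=35.407 sag=38.074

seed: a₀ = √(S³/(24(L−S))) = √(96.264³/(24·32.512)) = 33.811808
iter 1: u=1.423526  f(a)=+3.458e+00  f'(a)=-2.342e+00  a ← 33.811808 − (+3.458e+00/-2.342e+00) = 35.288108
iter 2: u=1.363972  f(a)=+2.393e-01  f'(a)=-2.028e+00  a ← 35.288108 − (+2.393e-01/-2.028e+00) = 35.406126
iter 3: u=1.359426  f(a)=+1.336e-03  f'(a)=-2.006e+00  a ← 35.406126 − (+1.336e-03/-2.006e+00) = 35.406792
iter 4: u=1.359400  f(a)=+4.209e-08  f'(a)=-2.005e+00  a ← 35.406792 − (+4.209e-08/-2.005e+00) = 35.406792
iter 5: u=1.359400  f(a)=+0.000e+00  f'(a)=-2.005e+00  a ← 35.406792 − (+0.000e+00/-2.005e+00) = 35.406792
converged: |Δa| < 1e-12 after 5 iterations
sag = a·(cosh(S/(2a)) − 1) = 35.406792·(cosh(1.359400) − 1) = 38.074195
T_max/T_min = cosh(S/(2a)) = 2.075336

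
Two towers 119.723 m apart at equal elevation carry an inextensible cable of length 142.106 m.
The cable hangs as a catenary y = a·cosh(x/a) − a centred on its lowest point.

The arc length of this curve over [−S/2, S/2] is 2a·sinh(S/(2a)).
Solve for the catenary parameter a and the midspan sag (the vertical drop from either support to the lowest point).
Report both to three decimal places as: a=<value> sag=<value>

a=58.041 sag=33.705

seed: a₀ = √(S³/(24(L−S))) = √(119.723³/(24·22.383)) = 56.519930
iter 1: u=1.059122  f(a)=+1.289e+00  f'(a)=-8.845e-01  a ← 56.519930 − (+1.289e+00/-8.845e-01) = 57.977729
iter 2: u=1.032491  f(a)=+5.157e-02  f'(a)=-8.150e-01  a ← 57.977729 − (+5.157e-02/-8.150e-01) = 58.041005
iter 3: u=1.031366  f(a)=+9.011e-05  f'(a)=-8.122e-01  a ← 58.041005 − (+9.011e-05/-8.122e-01) = 58.041116
iter 4: u=1.031364  f(a)=+2.762e-10  f'(a)=-8.122e-01  a ← 58.041116 − (+2.762e-10/-8.122e-01) = 58.041116
iter 5: u=1.031364  f(a)=+2.842e-14  f'(a)=-8.122e-01  a ← 58.041116 − (+2.842e-14/-8.122e-01) = 58.041116
converged: |Δa| < 1e-12 after 5 iterations
sag = a·(cosh(S/(2a)) − 1) = 58.041116·(cosh(1.031364) − 1) = 33.704728
T_max/T_min = cosh(S/(2a)) = 1.580704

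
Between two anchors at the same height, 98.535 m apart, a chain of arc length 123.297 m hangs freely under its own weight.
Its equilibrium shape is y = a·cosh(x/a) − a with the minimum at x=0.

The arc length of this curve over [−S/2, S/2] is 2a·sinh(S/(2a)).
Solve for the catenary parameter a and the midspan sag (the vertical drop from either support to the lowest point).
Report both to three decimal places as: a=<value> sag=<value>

a=41.555 sag=32.791

seed: a₀ = √(S³/(24(L−S))) = √(98.535³/(24·24.762)) = 40.122437
iter 1: u=1.227929  f(a)=+1.935e+00  f'(a)=-1.431e+00  a ← 40.122437 − (+1.935e+00/-1.431e+00) = 41.475065
iter 2: u=1.187882  f(a)=+1.022e-01  f'(a)=-1.283e+00  a ← 41.475065 − (+1.022e-01/-1.283e+00) = 41.554683
iter 3: u=1.185606  f(a)=+3.199e-04  f'(a)=-1.275e+00  a ← 41.554683 − (+3.199e-04/-1.275e+00) = 41.554934
iter 4: u=1.185599  f(a)=+3.158e-09  f'(a)=-1.275e+00  a ← 41.554934 − (+3.158e-09/-1.275e+00) = 41.554934
iter 5: u=1.185599  f(a)=-2.842e-14  f'(a)=-1.275e+00  a ← 41.554934 − (-2.842e-14/-1.275e+00) = 41.554934
converged: |Δa| < 1e-12 after 5 iterations
sag = a·(cosh(S/(2a)) − 1) = 41.554934·(cosh(1.185599) − 1) = 32.791217
T_max/T_min = cosh(S/(2a)) = 1.789105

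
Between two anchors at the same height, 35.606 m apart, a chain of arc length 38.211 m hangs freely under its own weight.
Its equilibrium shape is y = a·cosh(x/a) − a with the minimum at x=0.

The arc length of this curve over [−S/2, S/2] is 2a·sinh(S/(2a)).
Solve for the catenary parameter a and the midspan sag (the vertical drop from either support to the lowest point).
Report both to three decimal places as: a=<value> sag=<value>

a=27.160 sag=6.047

seed: a₀ = √(S³/(24(L−S))) = √(35.606³/(24·2.605)) = 26.870472
iter 1: u=0.662549  f(a)=+5.778e-02  f'(a)=-2.025e-01  a ← 26.870472 − (+5.778e-02/-2.025e-01) = 27.155737
iter 2: u=0.655589  f(a)=+9.330e-04  f'(a)=-1.960e-01  a ← 27.155737 − (+9.330e-04/-1.960e-01) = 27.160496
iter 3: u=0.655474  f(a)=+2.521e-07  f'(a)=-1.959e-01  a ← 27.160496 − (+2.521e-07/-1.959e-01) = 27.160497
iter 4: u=0.655474  f(a)=+1.421e-14  f'(a)=-1.959e-01  a ← 27.160497 − (+1.421e-14/-1.959e-01) = 27.160497
converged: |Δa| < 1e-12 after 4 iterations
sag = a·(cosh(S/(2a)) − 1) = 27.160497·(cosh(0.655474) − 1) = 6.046622
T_max/T_min = cosh(S/(2a)) = 1.222626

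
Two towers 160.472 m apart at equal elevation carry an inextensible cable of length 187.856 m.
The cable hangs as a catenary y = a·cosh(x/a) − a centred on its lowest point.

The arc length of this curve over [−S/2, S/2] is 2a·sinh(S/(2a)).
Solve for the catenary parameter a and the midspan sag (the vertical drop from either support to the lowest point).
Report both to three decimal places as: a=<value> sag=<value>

seed: a₀ = √(S³/(24(L−S))) = √(160.472³/(24·27.384)) = 79.294823
iter 1: u=1.011869  f(a)=+1.437e+00  f'(a)=-7.640e-01  a ← 79.294823 − (+1.437e+00/-7.640e-01) = 81.175037
iter 2: u=0.988432  f(a)=+5.268e-02  f'(a)=-7.089e-01  a ← 81.175037 − (+5.268e-02/-7.089e-01) = 81.249350
iter 3: u=0.987528  f(a)=+7.683e-05  f'(a)=-7.069e-01  a ← 81.249350 − (+7.683e-05/-7.069e-01) = 81.249459
iter 4: u=0.987527  f(a)=+1.639e-10  f'(a)=-7.069e-01  a ← 81.249459 − (+1.639e-10/-7.069e-01) = 81.249459
iter 5: u=0.987527  f(a)=+2.842e-14  f'(a)=-7.069e-01  a ← 81.249459 − (+2.842e-14/-7.069e-01) = 81.249459
converged: |Δa| < 1e-12 after 5 iterations
sag = a·(cosh(S/(2a)) − 1) = 81.249459·(cosh(0.987527) − 1) = 42.943712
T_max/T_min = cosh(S/(2a)) = 1.528542

a=81.249 sag=42.944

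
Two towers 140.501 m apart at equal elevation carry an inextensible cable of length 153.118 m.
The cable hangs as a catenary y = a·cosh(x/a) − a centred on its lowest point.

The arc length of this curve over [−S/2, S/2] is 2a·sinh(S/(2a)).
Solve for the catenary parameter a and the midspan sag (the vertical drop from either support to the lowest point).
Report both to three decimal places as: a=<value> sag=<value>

seed: a₀ = √(S³/(24(L−S))) = √(140.501³/(24·12.617)) = 95.705181
iter 1: u=0.734030  f(a)=+3.443e-01  f'(a)=-2.781e-01  a ← 95.705181 − (+3.443e-01/-2.781e-01) = 96.943003
iter 2: u=0.724658  f(a)=+6.793e-03  f'(a)=-2.673e-01  a ← 96.943003 − (+6.793e-03/-2.673e-01) = 96.968422
iter 3: u=0.724468  f(a)=+2.763e-06  f'(a)=-2.670e-01  a ← 96.968422 − (+2.763e-06/-2.670e-01) = 96.968432
iter 4: u=0.724468  f(a)=+4.263e-13  f'(a)=-2.670e-01  a ← 96.968432 − (+4.263e-13/-2.670e-01) = 96.968432
converged: |Δa| < 1e-12 after 4 iterations
sag = a·(cosh(S/(2a)) − 1) = 96.968432·(cosh(0.724468) − 1) = 26.579766
T_max/T_min = cosh(S/(2a)) = 1.274107

a=96.968 sag=26.580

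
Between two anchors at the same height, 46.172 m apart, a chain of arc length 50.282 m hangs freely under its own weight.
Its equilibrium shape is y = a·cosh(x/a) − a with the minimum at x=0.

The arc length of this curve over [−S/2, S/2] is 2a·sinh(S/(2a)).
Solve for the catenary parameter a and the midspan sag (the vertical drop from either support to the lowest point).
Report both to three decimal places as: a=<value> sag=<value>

seed: a₀ = √(S³/(24(L−S))) = √(46.172³/(24·4.110)) = 31.589409
iter 1: u=0.730815  f(a)=+1.112e-01  f'(a)=-2.744e-01  a ← 31.589409 − (+1.112e-01/-2.744e-01) = 31.994547
iter 2: u=0.721560  f(a)=+2.175e-03  f'(a)=-2.637e-01  a ← 31.994547 − (+2.175e-03/-2.637e-01) = 32.002793
iter 3: u=0.721375  f(a)=+8.691e-07  f'(a)=-2.635e-01  a ← 32.002793 − (+8.691e-07/-2.635e-01) = 32.002796
iter 4: u=0.721374  f(a)=+1.421e-13  f'(a)=-2.635e-01  a ← 32.002796 − (+1.421e-13/-2.635e-01) = 32.002796
converged: |Δa| < 1e-12 after 4 iterations
sag = a·(cosh(S/(2a)) − 1) = 32.002796·(cosh(0.721374) − 1) = 8.694241
T_max/T_min = cosh(S/(2a)) = 1.271671

a=32.003 sag=8.694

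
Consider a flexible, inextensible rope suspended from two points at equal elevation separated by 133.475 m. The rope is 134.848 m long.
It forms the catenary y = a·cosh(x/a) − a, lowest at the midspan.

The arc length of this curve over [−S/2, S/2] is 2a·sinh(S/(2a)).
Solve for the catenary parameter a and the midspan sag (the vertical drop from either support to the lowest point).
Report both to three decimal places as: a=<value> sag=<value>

a=269.046 sag=8.320

seed: a₀ = √(S³/(24(L−S))) = √(133.475³/(24·1.373)) = 268.632779
iter 1: u=0.248434  f(a)=+4.243e-03  f'(a)=-1.029e-02  a ← 268.632779 − (+4.243e-03/-1.029e-02) = 269.045333
iter 2: u=0.248053  f(a)=+9.795e-06  f'(a)=-1.024e-02  a ← 269.045333 − (+9.795e-06/-1.024e-02) = 269.046290
iter 3: u=0.248052  f(a)=+5.247e-11  f'(a)=-1.024e-02  a ← 269.046290 − (+5.247e-11/-1.024e-02) = 269.046290
iter 4: u=0.248052  f(a)=-2.842e-14  f'(a)=-1.024e-02  a ← 269.046290 − (-2.842e-14/-1.024e-02) = 269.046290
converged: |Δa| < 1e-12 after 4 iterations
sag = a·(cosh(S/(2a)) − 1) = 269.046290·(cosh(0.248052) − 1) = 8.319717
T_max/T_min = cosh(S/(2a)) = 1.030923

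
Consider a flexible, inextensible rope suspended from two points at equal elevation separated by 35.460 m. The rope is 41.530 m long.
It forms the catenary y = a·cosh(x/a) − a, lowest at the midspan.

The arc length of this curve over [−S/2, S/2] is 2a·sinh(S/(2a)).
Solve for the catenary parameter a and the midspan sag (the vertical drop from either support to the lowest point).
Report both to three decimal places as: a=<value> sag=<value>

a=17.927 sag=9.506

seed: a₀ = √(S³/(24(L−S))) = √(35.460³/(24·6.070)) = 17.494766
iter 1: u=1.013446  f(a)=+3.194e-01  f'(a)=-7.679e-01  a ← 17.494766 − (+3.194e-01/-7.679e-01) = 17.910792
iter 2: u=0.989906  f(a)=+1.175e-02  f'(a)=-7.123e-01  a ← 17.910792 − (+1.175e-02/-7.123e-01) = 17.927288
iter 3: u=0.988995  f(a)=+1.724e-05  f'(a)=-7.102e-01  a ← 17.927288 − (+1.724e-05/-7.102e-01) = 17.927312
iter 4: u=0.988994  f(a)=+3.724e-11  f'(a)=-7.102e-01  a ← 17.927312 − (+3.724e-11/-7.102e-01) = 17.927312
iter 5: u=0.988994  f(a)=+7.105e-15  f'(a)=-7.102e-01  a ← 17.927312 − (+7.105e-15/-7.102e-01) = 17.927312
converged: |Δa| < 1e-12 after 5 iterations
sag = a·(cosh(S/(2a)) − 1) = 17.927312·(cosh(0.988994) − 1) = 9.505765
T_max/T_min = cosh(S/(2a)) = 1.530239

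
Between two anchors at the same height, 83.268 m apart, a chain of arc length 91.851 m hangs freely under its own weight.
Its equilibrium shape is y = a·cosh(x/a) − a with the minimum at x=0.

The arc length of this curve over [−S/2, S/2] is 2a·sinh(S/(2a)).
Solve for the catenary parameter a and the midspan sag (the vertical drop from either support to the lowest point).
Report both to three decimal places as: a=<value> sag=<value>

seed: a₀ = √(S³/(24(L−S))) = √(83.268³/(24·8.583)) = 52.940986
iter 1: u=0.786423  f(a)=+2.694e-01  f'(a)=-3.447e-01  a ← 52.940986 − (+2.694e-01/-3.447e-01) = 53.722291
iter 2: u=0.774986  f(a)=+6.079e-03  f'(a)=-3.293e-01  a ← 53.722291 − (+6.079e-03/-3.293e-01) = 53.740748
iter 3: u=0.774719  f(a)=+3.254e-06  f'(a)=-3.290e-01  a ← 53.740748 − (+3.254e-06/-3.290e-01) = 53.740758
iter 4: u=0.774719  f(a)=+9.379e-13  f'(a)=-3.290e-01  a ← 53.740758 − (+9.379e-13/-3.290e-01) = 53.740758
converged: |Δa| < 1e-12 after 4 iterations
sag = a·(cosh(S/(2a)) − 1) = 53.740758·(cosh(0.774719) − 1) = 16.950264
T_max/T_min = cosh(S/(2a)) = 1.315408

a=53.741 sag=16.950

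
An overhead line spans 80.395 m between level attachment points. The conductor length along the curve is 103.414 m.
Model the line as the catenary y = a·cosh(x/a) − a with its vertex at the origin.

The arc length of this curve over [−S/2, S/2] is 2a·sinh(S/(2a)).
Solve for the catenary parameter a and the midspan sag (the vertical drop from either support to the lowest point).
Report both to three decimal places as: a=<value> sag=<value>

a=31.908 sag=28.852

seed: a₀ = √(S³/(24(L−S))) = √(80.395³/(24·23.019)) = 30.668654
iter 1: u=1.310703  f(a)=+2.060e+00  f'(a)=-1.775e+00  a ← 30.668654 − (+2.060e+00/-1.775e+00) = 31.829036
iter 2: u=1.262919  f(a)=+1.227e-01  f'(a)=-1.570e+00  a ← 31.829036 − (+1.227e-01/-1.570e+00) = 31.907203
iter 3: u=1.259825  f(a)=+4.962e-04  f'(a)=-1.557e+00  a ← 31.907203 − (+4.962e-04/-1.557e+00) = 31.907521
iter 4: u=1.259813  f(a)=+8.186e-09  f'(a)=-1.557e+00  a ← 31.907521 − (+8.186e-09/-1.557e+00) = 31.907521
iter 5: u=1.259813  f(a)=+1.421e-14  f'(a)=-1.557e+00  a ← 31.907521 − (+1.421e-14/-1.557e+00) = 31.907521
converged: |Δa| < 1e-12 after 5 iterations
sag = a·(cosh(S/(2a)) − 1) = 31.907521·(cosh(1.259813) − 1) = 28.851871
T_max/T_min = cosh(S/(2a)) = 1.904234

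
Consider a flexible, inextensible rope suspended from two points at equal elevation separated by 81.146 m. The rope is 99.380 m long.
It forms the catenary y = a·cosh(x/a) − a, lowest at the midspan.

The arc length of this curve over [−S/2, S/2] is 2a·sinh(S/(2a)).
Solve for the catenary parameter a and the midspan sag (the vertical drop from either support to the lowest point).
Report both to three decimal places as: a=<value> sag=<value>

seed: a₀ = √(S³/(24(L−S))) = √(81.146³/(24·18.234)) = 34.942508
iter 1: u=1.161136  f(a)=+1.269e+00  f'(a)=-1.191e+00  a ← 34.942508 − (+1.269e+00/-1.191e+00) = 36.008049
iter 2: u=1.126776  f(a)=+6.038e-02  f'(a)=-1.080e+00  a ← 36.008049 − (+6.038e-02/-1.080e+00) = 36.063932
iter 3: u=1.125030  f(a)=+1.517e-04  f'(a)=-1.075e+00  a ← 36.063932 − (+1.517e-04/-1.075e+00) = 36.064073
iter 4: u=1.125025  f(a)=+9.629e-10  f'(a)=-1.075e+00  a ← 36.064073 − (+9.629e-10/-1.075e+00) = 36.064073
iter 5: u=1.125025  f(a)=+0.000e+00  f'(a)=-1.075e+00  a ← 36.064073 − (+0.000e+00/-1.075e+00) = 36.064073
converged: |Δa| < 1e-12 after 5 iterations
sag = a·(cosh(S/(2a)) − 1) = 36.064073·(cosh(1.125025) − 1) = 25.333919
T_max/T_min = cosh(S/(2a)) = 1.702470

a=36.064 sag=25.334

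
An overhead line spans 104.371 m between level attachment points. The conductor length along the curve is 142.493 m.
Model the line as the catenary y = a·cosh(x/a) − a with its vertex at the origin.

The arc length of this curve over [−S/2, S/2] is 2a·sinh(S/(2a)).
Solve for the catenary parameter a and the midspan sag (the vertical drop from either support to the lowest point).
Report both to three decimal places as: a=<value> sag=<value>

a=37.040 sag=43.259

seed: a₀ = √(S³/(24(L−S))) = √(104.371³/(24·38.122)) = 35.251395
iter 1: u=1.480381  f(a)=+4.402e+00  f'(a)=-2.676e+00  a ← 35.251395 − (+4.402e+00/-2.676e+00) = 36.896694
iter 2: u=1.414368  f(a)=+3.269e-01  f'(a)=-2.292e+00  a ← 36.896694 − (+3.269e-01/-2.292e+00) = 37.039370
iter 3: u=1.408920  f(a)=+2.123e-03  f'(a)=-2.262e+00  a ← 37.039370 − (+2.123e-03/-2.262e+00) = 37.040309
iter 4: u=1.408884  f(a)=+9.086e-08  f'(a)=-2.262e+00  a ← 37.040309 − (+9.086e-08/-2.262e+00) = 37.040309
iter 5: u=1.408884  f(a)=+2.842e-14  f'(a)=-2.262e+00  a ← 37.040309 − (+2.842e-14/-2.262e+00) = 37.040309
converged: |Δa| < 1e-12 after 5 iterations
sag = a·(cosh(S/(2a)) − 1) = 37.040309·(cosh(1.408884) − 1) = 43.259431
T_max/T_min = cosh(S/(2a)) = 2.167901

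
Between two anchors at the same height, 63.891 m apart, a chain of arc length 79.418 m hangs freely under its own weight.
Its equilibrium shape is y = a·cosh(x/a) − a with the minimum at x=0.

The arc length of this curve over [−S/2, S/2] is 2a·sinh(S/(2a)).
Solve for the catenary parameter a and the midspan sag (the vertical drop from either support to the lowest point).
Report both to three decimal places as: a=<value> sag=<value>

seed: a₀ = √(S³/(24(L−S))) = √(63.891³/(24·15.527)) = 26.455144
iter 1: u=1.207535  f(a)=+1.172e+00  f'(a)=-1.354e+00  a ← 26.455144 − (+1.172e+00/-1.354e+00) = 27.320727
iter 2: u=1.169277  f(a)=+5.999e-02  f'(a)=-1.219e+00  a ← 27.320727 − (+5.999e-02/-1.219e+00) = 27.369945
iter 3: u=1.167174  f(a)=+1.759e-04  f'(a)=-1.212e+00  a ← 27.369945 − (+1.759e-04/-1.212e+00) = 27.370090
iter 4: u=1.167168  f(a)=+1.521e-09  f'(a)=-1.212e+00  a ← 27.370090 − (+1.521e-09/-1.212e+00) = 27.370090
iter 5: u=1.167168  f(a)=-1.421e-14  f'(a)=-1.212e+00  a ← 27.370090 − (-1.421e-14/-1.212e+00) = 27.370090
converged: |Δa| < 1e-12 after 5 iterations
sag = a·(cosh(S/(2a)) − 1) = 27.370090·(cosh(1.167168) − 1) = 20.857770
T_max/T_min = cosh(S/(2a)) = 1.762064

a=27.370 sag=20.858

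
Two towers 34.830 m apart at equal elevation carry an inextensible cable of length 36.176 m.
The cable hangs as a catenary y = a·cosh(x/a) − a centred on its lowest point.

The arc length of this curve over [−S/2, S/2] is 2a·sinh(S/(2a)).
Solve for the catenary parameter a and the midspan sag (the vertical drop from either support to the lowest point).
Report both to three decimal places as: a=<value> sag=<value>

a=36.374 sag=4.249

seed: a₀ = √(S³/(24(L−S))) = √(34.830³/(24·1.346)) = 36.166132
iter 1: u=0.481528  f(a)=+1.569e-02  f'(a)=-7.617e-02  a ← 36.166132 − (+1.569e-02/-7.617e-02) = 36.372122
iter 2: u=0.478801  f(a)=+1.351e-04  f'(a)=-7.487e-02  a ← 36.372122 − (+1.351e-04/-7.487e-02) = 36.373926
iter 3: u=0.478777  f(a)=+1.020e-08  f'(a)=-7.486e-02  a ← 36.373926 − (+1.020e-08/-7.486e-02) = 36.373926
iter 4: u=0.478777  f(a)=+7.105e-15  f'(a)=-7.486e-02  a ← 36.373926 − (+7.105e-15/-7.486e-02) = 36.373926
converged: |Δa| < 1e-12 after 4 iterations
sag = a·(cosh(S/(2a)) − 1) = 36.373926·(cosh(0.478777) − 1) = 4.249198
T_max/T_min = cosh(S/(2a)) = 1.116820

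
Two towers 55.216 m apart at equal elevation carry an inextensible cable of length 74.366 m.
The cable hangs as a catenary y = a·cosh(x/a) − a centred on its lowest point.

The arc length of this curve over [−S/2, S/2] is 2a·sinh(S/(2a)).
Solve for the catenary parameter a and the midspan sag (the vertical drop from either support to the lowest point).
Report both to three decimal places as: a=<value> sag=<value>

a=20.064 sag=22.187

seed: a₀ = √(S³/(24(L−S))) = √(55.216³/(24·19.150)) = 19.138478
iter 1: u=1.442539  f(a)=+2.094e+00  f'(a)=-2.450e+00  a ← 19.138478 − (+2.094e+00/-2.450e+00) = 19.993282
iter 2: u=1.380864  f(a)=+1.485e-01  f'(a)=-2.114e+00  a ← 19.993282 − (+1.485e-01/-2.114e+00) = 20.063525
iter 3: u=1.376029  f(a)=+8.722e-04  f'(a)=-2.089e+00  a ← 20.063525 − (+8.722e-04/-2.089e+00) = 20.063943
iter 4: u=1.376001  f(a)=+3.049e-08  f'(a)=-2.089e+00  a ← 20.063943 − (+3.049e-08/-2.089e+00) = 20.063943
iter 5: u=1.376001  f(a)=-1.421e-14  f'(a)=-2.089e+00  a ← 20.063943 − (-1.421e-14/-2.089e+00) = 20.063943
converged: |Δa| < 1e-12 after 5 iterations
sag = a·(cosh(S/(2a)) − 1) = 20.063943·(cosh(1.376001) − 1) = 22.186942
T_max/T_min = cosh(S/(2a)) = 2.105812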